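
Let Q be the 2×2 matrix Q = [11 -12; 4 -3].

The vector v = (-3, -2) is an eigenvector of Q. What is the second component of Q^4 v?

First find the eigenvalue: Qv = (-9, -6) = 3·(-3, -2), so λ = 3.
Then Q^4 v = λ^4·v = 3^4·(-3, -2) = 81·(-3, -2) = (-243, -162).

-162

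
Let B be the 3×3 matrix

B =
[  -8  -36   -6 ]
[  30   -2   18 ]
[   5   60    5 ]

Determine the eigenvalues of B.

The characteristic polynomial is p(λ) = det(λI - B).
Expanding along the first row, p(λ) = λ^3 + 5λ^2 - 4λ - 20.
Rational-root test: λ = -2 gives p(-2) = 0.
Factor out (λ + 2): p(λ) = (λ + 2)·(λ^2 + 3λ - 10).
The quadratic factors as (λ + 5)·(λ - 2).
Eigenvalues: -5, -2, 2.

-5, -2, 2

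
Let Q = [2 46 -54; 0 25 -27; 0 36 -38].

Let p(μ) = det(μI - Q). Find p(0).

p(0) = det(0·I − Q) = det(−Q) = (−1)^3·det(Q).
det(Q) = 44, so p(0) = -44.

-44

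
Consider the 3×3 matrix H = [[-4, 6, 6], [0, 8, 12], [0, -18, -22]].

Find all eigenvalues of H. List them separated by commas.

-10, -4, -4

Compute the characteristic polynomial p(lambda) = det(lambda·I - H).
Expanding along the first row, p(lambda) = lambda^3 + 18·lambda^2 + 96·lambda + 160.
Try lambda = -4: p(-4) = 0, so -4 is a root.
Dividing by (lambda + 4) leaves lambda^2 + 14·lambda + 40.
The quadratic factors as (lambda + 10)·(lambda + 4).
Eigenvalues: -10, -4, -4.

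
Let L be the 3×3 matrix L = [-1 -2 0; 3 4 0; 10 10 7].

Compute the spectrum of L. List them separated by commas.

1, 2, 7

Set up det(rI - L) = 0.
Expanding the 3×3 determinant: p(r) = r^3 - 10r^2 + 23r - 14.
Try r = 2: p(2) = 0, so 2 is a root.
Factor out (r - 2): p(r) = (r - 2)·(r^2 - 8r + 7).
The quadratic factors as (r - 1)·(r - 7).
Eigenvalues: 1, 2, 7.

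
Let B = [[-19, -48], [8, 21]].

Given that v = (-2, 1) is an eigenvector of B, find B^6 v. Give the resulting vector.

First find the eigenvalue: Bv = (-10, 5) = 5·(-2, 1), so λ = 5.
Then B^6 v = λ^6·v = 5^6·(-2, 1) = 15625·(-2, 1) = (-31250, 15625).

(-31250, 15625)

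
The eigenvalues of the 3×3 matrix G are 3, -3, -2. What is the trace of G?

trace(G) is the sum of the eigenvalues: (3) + (-3) + (-2) = -2.

-2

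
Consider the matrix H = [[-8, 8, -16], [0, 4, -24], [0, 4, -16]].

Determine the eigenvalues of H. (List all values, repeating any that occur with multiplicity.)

-8, -8, -4

Set up det(λI - H) = 0.
Expanding the 3×3 determinant: p(λ) = λ^3 + 20λ^2 + 128λ + 256.
Since p(-8) = 0, λ = -8 is a root.
Factor out (λ + 8): p(λ) = (λ + 8)·(λ^2 + 12λ + 32).
The quadratic factors as (λ + 8)·(λ + 4).
Eigenvalues: -8, -8, -4.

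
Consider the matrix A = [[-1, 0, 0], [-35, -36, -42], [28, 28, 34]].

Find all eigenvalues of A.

-8, -1, 6

The characteristic polynomial is p(μ) = det(μI - A).
Expanding along the first row, p(μ) = μ^3 + 3μ^2 - 46μ - 48.
Try μ = 6: p(6) = 0, so 6 is a root.
Dividing by (μ - 6) leaves μ^2 + 9μ + 8.
The quadratic factors as (μ + 8)·(μ + 1).
Eigenvalues: -8, -1, 6.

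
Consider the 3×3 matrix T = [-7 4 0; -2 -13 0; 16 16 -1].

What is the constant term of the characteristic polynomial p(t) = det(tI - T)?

p(0) = det(0·I − T) = det(−T) = (−1)^3·det(T).
det(T) = -99, so p(0) = 99.

99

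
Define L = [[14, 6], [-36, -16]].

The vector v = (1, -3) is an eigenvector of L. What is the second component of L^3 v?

192

First find the eigenvalue: Lv = (-4, 12) = -4·(1, -3), so λ = -4.
Then L^3 v = λ^3·v = (-4)^3·(1, -3) = -64·(1, -3) = (-64, 192).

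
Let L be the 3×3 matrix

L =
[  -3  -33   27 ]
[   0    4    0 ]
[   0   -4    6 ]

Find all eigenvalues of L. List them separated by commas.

-3, 4, 6

The characteristic polynomial is p(t) = det(tI - L).
Cofactor expansion gives p(t) = t^3 - 7t^2 - 6t + 72.
Try t = 4: p(4) = 0, so 4 is a root.
Dividing by (t - 4) leaves t^2 - 3t - 18.
The quadratic factors as (t + 3)·(t - 6).
Eigenvalues: -3, 4, 6.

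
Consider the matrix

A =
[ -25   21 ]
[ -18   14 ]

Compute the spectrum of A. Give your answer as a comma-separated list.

det(A - rI) = (-25 - r)(14 - r) - (21)·(-18) = r^2 + 11r + 28.
This factors as (r + 7)·(r + 4) = 0.
Eigenvalues: -7, -4.

-7, -4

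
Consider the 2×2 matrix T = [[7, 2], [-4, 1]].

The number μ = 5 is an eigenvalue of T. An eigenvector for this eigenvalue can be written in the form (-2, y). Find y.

We need (T - 5I)v = 0.
T - 5I = [[2, 2], [-4, -4]].
Row 1: (2)·-2 + (2)·y = 0
Row 2: (-4)·-2 + (-4)·y = 0
Solving gives y = 2.
Check: T·(-2, 2) = (-10, 10) = 5·(-2, 2).

2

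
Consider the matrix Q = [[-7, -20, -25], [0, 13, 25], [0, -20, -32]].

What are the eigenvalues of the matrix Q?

-12, -7, -7

The characteristic polynomial is p(s) = det(sI - Q).
Expanding the 3×3 determinant: p(s) = s^3 + 26s^2 + 217s + 588.
Try s = -7: p(-7) = 0, so -7 is a root.
Dividing by (s + 7) leaves s^2 + 19s + 84.
The quadratic factors as (s + 12)·(s + 7).
Eigenvalues: -12, -7, -7.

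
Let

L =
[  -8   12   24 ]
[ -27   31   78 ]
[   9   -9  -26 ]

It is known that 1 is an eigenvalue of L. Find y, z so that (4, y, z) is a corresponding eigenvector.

We need (L - 1I)v = 0.
L - 1I = [[-9, 12, 24], [-27, 30, 78], [9, -9, -27]].
Row 1: (-9)·4 + (12)·y + (24)·z = 0
Row 2: (-27)·4 + (30)·y + (78)·z = 0
Row 3: (9)·4 + (-9)·y + (-27)·z = 0
Solving gives y = 1, z = 1.
Check: L·(4, 1, 1) = (4, 1, 1) = 1·(4, 1, 1).

1, 1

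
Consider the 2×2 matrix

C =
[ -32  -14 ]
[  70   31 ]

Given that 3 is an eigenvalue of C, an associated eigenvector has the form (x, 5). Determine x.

-2

We need (C - 3I)v = 0.
C - 3I = [[-35, -14], [70, 28]].
Row 1: (-35)·x + (-14)·5 = 0
Row 2: (70)·x + (28)·5 = 0
Solving gives x = -2.
Check: C·(-2, 5) = (-6, 15) = 3·(-2, 5).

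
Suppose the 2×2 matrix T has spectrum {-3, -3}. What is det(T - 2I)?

If T has eigenvalues -3, -3, then T - 2I has eigenvalues -5, -5.
det(T - 2I) = (-5) · (-5) = 25.

25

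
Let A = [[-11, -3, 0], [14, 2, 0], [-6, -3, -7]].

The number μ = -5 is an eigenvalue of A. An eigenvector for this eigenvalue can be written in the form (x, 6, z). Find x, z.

We need (A + 5I)v = 0.
A + 5I = [[-6, -3, 0], [14, 7, 0], [-6, -3, -2]].
Row 1: (-6)·x + (-3)·6 + (0)·z = 0
Row 2: (14)·x + (7)·6 + (0)·z = 0
Row 3: (-6)·x + (-3)·6 + (-2)·z = 0
Solving gives x = -3, z = 0.
Check: A·(-3, 6, 0) = (15, -30, 0) = -5·(-3, 6, 0).

-3, 0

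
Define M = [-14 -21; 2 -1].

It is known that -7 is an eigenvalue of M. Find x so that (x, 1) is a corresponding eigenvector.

We need (M + 7I)v = 0.
M + 7I = [[-7, -21], [2, 6]].
Row 1: (-7)·x + (-21)·1 = 0
Row 2: (2)·x + (6)·1 = 0
Solving gives x = -3.
Check: M·(-3, 1) = (21, -7) = -7·(-3, 1).

-3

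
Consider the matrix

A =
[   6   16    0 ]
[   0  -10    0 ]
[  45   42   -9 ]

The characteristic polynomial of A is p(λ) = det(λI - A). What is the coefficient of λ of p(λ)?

p(λ) = λ^3 + 13λ^2 - 24λ - 540.
The coefficient of λ is -24.

-24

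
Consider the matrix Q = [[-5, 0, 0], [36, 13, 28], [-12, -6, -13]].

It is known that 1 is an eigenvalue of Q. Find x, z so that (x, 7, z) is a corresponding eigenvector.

0, -3

We need (Q - 1I)v = 0.
Q - 1I = [[-6, 0, 0], [36, 12, 28], [-12, -6, -14]].
Row 1: (-6)·x + (0)·7 + (0)·z = 0
Row 2: (36)·x + (12)·7 + (28)·z = 0
Row 3: (-12)·x + (-6)·7 + (-14)·z = 0
Solving gives x = 0, z = -3.
Check: Q·(0, 7, -3) = (0, 7, -3) = 1·(0, 7, -3).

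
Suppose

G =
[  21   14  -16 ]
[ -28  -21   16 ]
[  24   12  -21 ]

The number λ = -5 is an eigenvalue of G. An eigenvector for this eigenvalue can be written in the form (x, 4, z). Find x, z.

-4, -3

We need (G + 5I)v = 0.
G + 5I = [[26, 14, -16], [-28, -16, 16], [24, 12, -16]].
Row 1: (26)·x + (14)·4 + (-16)·z = 0
Row 2: (-28)·x + (-16)·4 + (16)·z = 0
Row 3: (24)·x + (12)·4 + (-16)·z = 0
Solving gives x = -4, z = -3.
Check: G·(-4, 4, -3) = (20, -20, 15) = -5·(-4, 4, -3).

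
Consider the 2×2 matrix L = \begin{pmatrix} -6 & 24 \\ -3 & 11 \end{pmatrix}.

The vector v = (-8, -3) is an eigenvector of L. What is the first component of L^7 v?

First find the eigenvalue: Lv = (-24, -9) = 3·(-8, -3), so λ = 3.
Then L^7 v = λ^7·v = 3^7·(-8, -3) = 2187·(-8, -3) = (-17496, -6561).

-17496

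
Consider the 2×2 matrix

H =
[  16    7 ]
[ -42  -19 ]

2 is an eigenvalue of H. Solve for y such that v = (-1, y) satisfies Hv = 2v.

We need (H - 2I)v = 0.
H - 2I = [[14, 7], [-42, -21]].
Row 1: (14)·-1 + (7)·y = 0
Row 2: (-42)·-1 + (-21)·y = 0
Solving gives y = 2.
Check: H·(-1, 2) = (-2, 4) = 2·(-1, 2).

2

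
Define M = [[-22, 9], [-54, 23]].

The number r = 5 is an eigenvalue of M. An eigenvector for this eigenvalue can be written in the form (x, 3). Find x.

We need (M - 5I)v = 0.
M - 5I = [[-27, 9], [-54, 18]].
Row 1: (-27)·x + (9)·3 = 0
Row 2: (-54)·x + (18)·3 = 0
Solving gives x = 1.
Check: M·(1, 3) = (5, 15) = 5·(1, 3).

1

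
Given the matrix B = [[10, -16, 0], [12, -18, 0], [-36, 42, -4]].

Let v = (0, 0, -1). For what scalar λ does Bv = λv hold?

-4

Compute Bv: B·(0, 0, -1) = (0, 0, 4).
Since Bv = λv, compare component 3: 4 = λ·-1, so λ = -4.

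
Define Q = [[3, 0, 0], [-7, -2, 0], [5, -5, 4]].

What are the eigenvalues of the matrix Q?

Q is lower triangular, so its eigenvalues are the diagonal entries.
Diagonal: 3, -2, 4.

-2, 3, 4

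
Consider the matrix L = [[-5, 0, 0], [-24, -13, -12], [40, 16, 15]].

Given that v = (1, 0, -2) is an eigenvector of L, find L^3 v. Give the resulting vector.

First find the eigenvalue: Lv = (-5, 0, 10) = -5·(1, 0, -2), so λ = -5.
Then L^3 v = λ^3·v = (-5)^3·(1, 0, -2) = -125·(1, 0, -2) = (-125, 0, 250).

(-125, 0, 250)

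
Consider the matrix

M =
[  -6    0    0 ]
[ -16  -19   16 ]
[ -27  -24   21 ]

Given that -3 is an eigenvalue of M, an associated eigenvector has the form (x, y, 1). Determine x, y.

0, 1

We need (M + 3I)v = 0.
M + 3I = [[-3, 0, 0], [-16, -16, 16], [-27, -24, 24]].
Row 1: (-3)·x + (0)·y + (0)·1 = 0
Row 2: (-16)·x + (-16)·y + (16)·1 = 0
Row 3: (-27)·x + (-24)·y + (24)·1 = 0
Solving gives x = 0, y = 1.
Check: M·(0, 1, 1) = (0, -3, -3) = -3·(0, 1, 1).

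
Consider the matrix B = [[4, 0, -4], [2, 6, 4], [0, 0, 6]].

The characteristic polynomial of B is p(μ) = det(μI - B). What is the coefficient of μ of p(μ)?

p(μ) = μ^3 - 16μ^2 + 84μ - 144.
The coefficient of μ is 84.

84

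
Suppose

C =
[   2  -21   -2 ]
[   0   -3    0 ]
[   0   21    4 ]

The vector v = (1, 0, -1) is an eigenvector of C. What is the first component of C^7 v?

First find the eigenvalue: Cv = (4, 0, -4) = 4·(1, 0, -1), so λ = 4.
Then C^7 v = λ^7·v = 4^7·(1, 0, -1) = 16384·(1, 0, -1) = (16384, 0, -16384).

16384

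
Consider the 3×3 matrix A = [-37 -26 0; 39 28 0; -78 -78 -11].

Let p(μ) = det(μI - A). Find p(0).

-242

p(0) = det(0·I − A) = det(−A) = (−1)^3·det(A).
det(A) = 242, so p(0) = -242.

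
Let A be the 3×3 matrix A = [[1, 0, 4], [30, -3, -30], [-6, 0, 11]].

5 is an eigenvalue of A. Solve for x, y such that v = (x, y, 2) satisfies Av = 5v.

We need (A - 5I)v = 0.
A - 5I = [[-4, 0, 4], [30, -8, -30], [-6, 0, 6]].
Row 1: (-4)·x + (0)·y + (4)·2 = 0
Row 2: (30)·x + (-8)·y + (-30)·2 = 0
Row 3: (-6)·x + (0)·y + (6)·2 = 0
Solving gives x = 2, y = 0.
Check: A·(2, 0, 2) = (10, 0, 10) = 5·(2, 0, 2).

2, 0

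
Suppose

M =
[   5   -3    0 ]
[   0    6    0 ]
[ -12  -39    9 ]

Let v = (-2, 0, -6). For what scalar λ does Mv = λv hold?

5

Compute Mv: M·(-2, 0, -6) = (-10, 0, -30).
Since Mv = λv, compare component 1: -10 = λ·-2, so λ = 5.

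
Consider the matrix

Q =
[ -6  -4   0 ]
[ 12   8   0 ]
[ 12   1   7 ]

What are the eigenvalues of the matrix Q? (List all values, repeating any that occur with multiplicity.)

0, 2, 7

Compute the characteristic polynomial p(μ) = det(μI - Q).
Cofactor expansion gives p(μ) = μ^3 - 9μ^2 + 14μ.
Try μ = 7: p(7) = 0, so 7 is a root.
Factor out (μ - 7): p(μ) = (μ - 7)·(μ^2 - 2μ).
The quadratic factors as μ·(μ - 2).
Eigenvalues: 0, 2, 7.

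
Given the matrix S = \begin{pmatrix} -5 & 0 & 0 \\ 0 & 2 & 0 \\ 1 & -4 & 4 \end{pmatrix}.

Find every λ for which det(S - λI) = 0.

-5, 2, 4

S is lower triangular, so its eigenvalues are the diagonal entries.
Diagonal: -5, 2, 4.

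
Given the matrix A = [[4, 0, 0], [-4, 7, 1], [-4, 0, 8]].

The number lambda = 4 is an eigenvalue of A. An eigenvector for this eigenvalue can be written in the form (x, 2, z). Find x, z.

2, 2

We need (A - 4I)v = 0.
A - 4I = [[0, 0, 0], [-4, 3, 1], [-4, 0, 4]].
Row 1: (0)·x + (0)·2 + (0)·z = 0
Row 2: (-4)·x + (3)·2 + (1)·z = 0
Row 3: (-4)·x + (0)·2 + (4)·z = 0
Solving gives x = 2, z = 2.
Check: A·(2, 2, 2) = (8, 8, 8) = 4·(2, 2, 2).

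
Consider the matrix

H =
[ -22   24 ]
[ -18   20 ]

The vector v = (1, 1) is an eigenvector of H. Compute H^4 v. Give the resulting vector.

First find the eigenvalue: Hv = (2, 2) = 2·(1, 1), so λ = 2.
Then H^4 v = λ^4·v = 2^4·(1, 1) = 16·(1, 1) = (16, 16).

(16, 16)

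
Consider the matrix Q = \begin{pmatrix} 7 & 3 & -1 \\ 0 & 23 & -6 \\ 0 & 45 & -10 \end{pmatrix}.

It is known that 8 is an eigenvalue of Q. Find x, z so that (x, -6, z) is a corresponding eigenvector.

We need (Q - 8I)v = 0.
Q - 8I = [[-1, 3, -1], [0, 15, -6], [0, 45, -18]].
Row 1: (-1)·x + (3)·-6 + (-1)·z = 0
Row 2: (0)·x + (15)·-6 + (-6)·z = 0
Row 3: (0)·x + (45)·-6 + (-18)·z = 0
Solving gives x = -3, z = -15.
Check: Q·(-3, -6, -15) = (-24, -48, -120) = 8·(-3, -6, -15).

-3, -15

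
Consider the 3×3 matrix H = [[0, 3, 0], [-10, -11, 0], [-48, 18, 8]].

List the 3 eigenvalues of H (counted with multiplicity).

-6, -5, 8

Set up det(lambda·I - H) = 0.
Expanding along the first row, p(lambda) = lambda^3 + 3·lambda^2 - 58·lambda - 240.
Since p(-5) = 0, lambda = -5 is a root.
Factor out (lambda + 5): p(lambda) = (lambda + 5)·(lambda^2 - 2·lambda - 48).
The quadratic factors as (lambda + 6)·(lambda - 8).
Eigenvalues: -6, -5, 8.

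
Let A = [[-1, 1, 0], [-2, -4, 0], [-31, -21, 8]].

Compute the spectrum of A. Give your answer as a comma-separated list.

Compute the characteristic polynomial p(λ) = det(λI - A).
Cofactor expansion gives p(λ) = λ^3 - 3λ^2 - 34λ - 48.
Try λ = -3: p(-3) = 0, so -3 is a root.
Dividing by (λ + 3) leaves λ^2 - 6λ - 16.
The quadratic factors as (λ + 2)·(λ - 8).
Eigenvalues: -3, -2, 8.

-3, -2, 8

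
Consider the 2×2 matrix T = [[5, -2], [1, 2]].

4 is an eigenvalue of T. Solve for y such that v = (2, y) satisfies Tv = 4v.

We need (T - 4I)v = 0.
T - 4I = [[1, -2], [1, -2]].
Row 1: (1)·2 + (-2)·y = 0
Row 2: (1)·2 + (-2)·y = 0
Solving gives y = 1.
Check: T·(2, 1) = (8, 4) = 4·(2, 1).

1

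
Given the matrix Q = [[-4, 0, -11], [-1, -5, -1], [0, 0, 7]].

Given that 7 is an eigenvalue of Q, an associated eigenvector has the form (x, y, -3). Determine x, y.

3, 0

We need (Q - 7I)v = 0.
Q - 7I = [[-11, 0, -11], [-1, -12, -1], [0, 0, 0]].
Row 1: (-11)·x + (0)·y + (-11)·-3 = 0
Row 2: (-1)·x + (-12)·y + (-1)·-3 = 0
Row 3: (0)·x + (0)·y + (0)·-3 = 0
Solving gives x = 3, y = 0.
Check: Q·(3, 0, -3) = (21, 0, -21) = 7·(3, 0, -3).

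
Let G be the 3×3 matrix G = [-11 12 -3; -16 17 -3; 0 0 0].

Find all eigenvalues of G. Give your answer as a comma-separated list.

0, 1, 5

Compute the characteristic polynomial p(s) = det(sI - G).
Expanding the 3×3 determinant: p(s) = s^3 - 6s^2 + 5s.
Since p(0) = 0, s = 0 is a root.
Dividing by s leaves s^2 - 6s + 5.
The quadratic factors as (s - 1)·(s - 5).
Eigenvalues: 0, 1, 5.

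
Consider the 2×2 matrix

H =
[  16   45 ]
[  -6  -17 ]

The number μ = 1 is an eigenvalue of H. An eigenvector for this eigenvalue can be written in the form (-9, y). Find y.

3

We need (H - 1I)v = 0.
H - 1I = [[15, 45], [-6, -18]].
Row 1: (15)·-9 + (45)·y = 0
Row 2: (-6)·-9 + (-18)·y = 0
Solving gives y = 3.
Check: H·(-9, 3) = (-9, 3) = 1·(-9, 3).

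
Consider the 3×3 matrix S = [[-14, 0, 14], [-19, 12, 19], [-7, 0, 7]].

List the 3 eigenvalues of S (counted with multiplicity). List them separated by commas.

-7, 0, 12

The characteristic polynomial is p(r) = det(rI - S).
Expanding along the first row, p(r) = r^3 - 5r^2 - 84r.
Rational-root test: r = 0 gives p(0) = 0.
Factor out r: p(r) = r·(r^2 - 5r - 84).
The quadratic factors as (r + 7)·(r - 12).
Eigenvalues: -7, 0, 12.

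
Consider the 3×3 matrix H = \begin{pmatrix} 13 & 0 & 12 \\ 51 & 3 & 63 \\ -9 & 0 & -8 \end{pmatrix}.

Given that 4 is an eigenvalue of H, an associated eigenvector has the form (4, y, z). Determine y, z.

15, -3

We need (H - 4I)v = 0.
H - 4I = [[9, 0, 12], [51, -1, 63], [-9, 0, -12]].
Row 1: (9)·4 + (0)·y + (12)·z = 0
Row 2: (51)·4 + (-1)·y + (63)·z = 0
Row 3: (-9)·4 + (0)·y + (-12)·z = 0
Solving gives y = 15, z = -3.
Check: H·(4, 15, -3) = (16, 60, -12) = 4·(4, 15, -3).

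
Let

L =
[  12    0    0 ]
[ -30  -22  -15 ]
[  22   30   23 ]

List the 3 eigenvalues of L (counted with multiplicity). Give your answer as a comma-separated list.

-7, 8, 12

Set up det(μI - L) = 0.
Cofactor expansion gives p(μ) = μ^3 - 13μ^2 - 44μ + 672.
Try μ = 12: p(12) = 0, so 12 is a root.
Factor out (μ - 12): p(μ) = (μ - 12)·(μ^2 - μ - 56).
The quadratic factors as (μ + 7)·(μ - 8).
Eigenvalues: -7, 8, 12.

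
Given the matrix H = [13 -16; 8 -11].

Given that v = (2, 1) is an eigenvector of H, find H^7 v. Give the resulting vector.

(156250, 78125)

First find the eigenvalue: Hv = (10, 5) = 5·(2, 1), so λ = 5.
Then H^7 v = λ^7·v = 5^7·(2, 1) = 78125·(2, 1) = (156250, 78125).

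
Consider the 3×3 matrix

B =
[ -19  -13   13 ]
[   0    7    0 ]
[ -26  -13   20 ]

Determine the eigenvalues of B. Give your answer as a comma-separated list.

-6, 7, 7

The characteristic polynomial is p(lambda) = det(lambda·I - B).
Expanding along the first row, p(lambda) = lambda^3 - 8·lambda^2 - 35·lambda + 294.
Try lambda = -6: p(-6) = 0, so -6 is a root.
Factor out (lambda + 6): p(lambda) = (lambda + 6)·(lambda^2 - 14·lambda + 49).
The quadratic factor is (lambda - 7)^2.
Eigenvalues: -6, 7, 7.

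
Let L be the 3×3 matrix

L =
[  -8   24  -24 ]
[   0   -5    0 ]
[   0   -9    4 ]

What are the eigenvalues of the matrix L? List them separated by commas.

Set up det(λI - L) = 0.
Expanding along the first row, p(λ) = λ^3 + 9λ^2 - 12λ - 160.
Rational-root test: λ = -8 gives p(-8) = 0.
Factor out (λ + 8): p(λ) = (λ + 8)·(λ^2 + λ - 20).
The quadratic factors as (λ + 5)·(λ - 4).
Eigenvalues: -8, -5, 4.

-8, -5, 4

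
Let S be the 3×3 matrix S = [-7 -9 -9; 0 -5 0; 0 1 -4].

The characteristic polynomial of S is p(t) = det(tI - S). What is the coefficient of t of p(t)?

83

p(t) = t^3 + 16t^2 + 83t + 140.
The coefficient of t is 83.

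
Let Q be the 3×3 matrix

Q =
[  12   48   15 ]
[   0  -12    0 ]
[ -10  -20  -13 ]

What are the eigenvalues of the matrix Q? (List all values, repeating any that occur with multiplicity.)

-12, -3, 2

The characteristic polynomial is p(μ) = det(μI - Q).
Cofactor expansion gives p(μ) = μ^3 + 13μ^2 + 6μ - 72.
Try μ = -3: p(-3) = 0, so -3 is a root.
Factor out (μ + 3): p(μ) = (μ + 3)·(μ^2 + 10μ - 24).
The quadratic factors as (μ + 12)·(μ - 2).
Eigenvalues: -12, -3, 2.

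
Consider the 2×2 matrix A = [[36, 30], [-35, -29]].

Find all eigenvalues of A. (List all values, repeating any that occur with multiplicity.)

1, 6

det(A - lambda·I) = (36 - lambda)(-29 - lambda) - (30)·(-35) = lambda^2 - 7·lambda + 6.
This factors as (lambda - 1)·(lambda - 6) = 0.
Eigenvalues: 1, 6.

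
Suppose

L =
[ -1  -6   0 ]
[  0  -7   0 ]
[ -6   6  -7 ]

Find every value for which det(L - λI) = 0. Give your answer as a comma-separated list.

Set up det(lambda·I - L) = 0.
Expanding along the first row, p(lambda) = lambda^3 + 15·lambda^2 + 63·lambda + 49.
Rational-root test: lambda = -7 gives p(-7) = 0.
Dividing by (lambda + 7) leaves lambda^2 + 8·lambda + 7.
The quadratic factors as (lambda + 7)·(lambda + 1).
Eigenvalues: -7, -7, -1.

-7, -7, -1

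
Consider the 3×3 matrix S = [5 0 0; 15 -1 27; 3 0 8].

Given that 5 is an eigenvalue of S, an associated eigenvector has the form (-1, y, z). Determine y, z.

We need (S - 5I)v = 0.
S - 5I = [[0, 0, 0], [15, -6, 27], [3, 0, 3]].
Row 1: (0)·-1 + (0)·y + (0)·z = 0
Row 2: (15)·-1 + (-6)·y + (27)·z = 0
Row 3: (3)·-1 + (0)·y + (3)·z = 0
Solving gives y = 2, z = 1.
Check: S·(-1, 2, 1) = (-5, 10, 5) = 5·(-1, 2, 1).

2, 1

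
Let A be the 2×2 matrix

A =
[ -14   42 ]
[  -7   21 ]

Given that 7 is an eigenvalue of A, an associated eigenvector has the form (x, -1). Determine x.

We need (A - 7I)v = 0.
A - 7I = [[-21, 42], [-7, 14]].
Row 1: (-21)·x + (42)·-1 = 0
Row 2: (-7)·x + (14)·-1 = 0
Solving gives x = -2.
Check: A·(-2, -1) = (-14, -7) = 7·(-2, -1).

-2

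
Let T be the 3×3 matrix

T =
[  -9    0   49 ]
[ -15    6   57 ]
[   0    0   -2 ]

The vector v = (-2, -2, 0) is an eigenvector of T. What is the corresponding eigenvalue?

Compute Tv: T·(-2, -2, 0) = (18, 18, 0).
Since Tv = λv, compare component 1: 18 = λ·-2, so λ = -9.

-9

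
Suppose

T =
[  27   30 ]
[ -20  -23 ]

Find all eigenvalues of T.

-3, 7

det(T - rI) = (27 - r)(-23 - r) - (30)·(-20) = r^2 - 4r - 21.
This factors as (r + 3)·(r - 7) = 0.
Eigenvalues: -3, 7.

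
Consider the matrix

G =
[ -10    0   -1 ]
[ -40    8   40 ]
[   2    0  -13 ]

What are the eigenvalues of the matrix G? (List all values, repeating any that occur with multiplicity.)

-12, -11, 8

Compute the characteristic polynomial p(t) = det(tI - G).
Cofactor expansion gives p(t) = t^3 + 15t^2 - 52t - 1056.
Since p(8) = 0, t = 8 is a root.
Dividing by (t - 8) leaves t^2 + 23t + 132.
The quadratic factors as (t + 12)·(t + 11).
Eigenvalues: -12, -11, 8.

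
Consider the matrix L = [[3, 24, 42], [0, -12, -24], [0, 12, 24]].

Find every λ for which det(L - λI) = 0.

Compute the characteristic polynomial p(lambda) = det(lambda·I - L).
Expanding along the first row, p(lambda) = lambda^3 - 15·lambda^2 + 36·lambda.
Try lambda = 0: p(0) = 0, so 0 is a root.
Factor out lambda: p(lambda) = lambda·(lambda^2 - 15·lambda + 36).
The quadratic factors as (lambda - 3)·(lambda - 12).
Eigenvalues: 0, 3, 12.

0, 3, 12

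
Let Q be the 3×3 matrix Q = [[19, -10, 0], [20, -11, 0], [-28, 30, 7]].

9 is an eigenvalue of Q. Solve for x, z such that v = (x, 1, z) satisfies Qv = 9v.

1, 1

We need (Q - 9I)v = 0.
Q - 9I = [[10, -10, 0], [20, -20, 0], [-28, 30, -2]].
Row 1: (10)·x + (-10)·1 + (0)·z = 0
Row 2: (20)·x + (-20)·1 + (0)·z = 0
Row 3: (-28)·x + (30)·1 + (-2)·z = 0
Solving gives x = 1, z = 1.
Check: Q·(1, 1, 1) = (9, 9, 9) = 9·(1, 1, 1).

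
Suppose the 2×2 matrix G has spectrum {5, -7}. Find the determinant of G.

det(G) is the product of the eigenvalues: (5) · (-7) = -35.

-35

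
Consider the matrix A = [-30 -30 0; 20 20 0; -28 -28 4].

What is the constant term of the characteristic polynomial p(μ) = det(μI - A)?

0

p(0) = det(0·I − A) = det(−A) = (−1)^3·det(A).
det(A) = 0, so p(0) = 0.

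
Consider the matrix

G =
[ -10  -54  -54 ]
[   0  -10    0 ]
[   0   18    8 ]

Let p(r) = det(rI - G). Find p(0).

p(0) = det(0·I − G) = det(−G) = (−1)^3·det(G).
det(G) = 800, so p(0) = -800.

-800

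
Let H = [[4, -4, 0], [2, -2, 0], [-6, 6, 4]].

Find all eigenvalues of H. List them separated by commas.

0, 2, 4

The characteristic polynomial is p(μ) = det(μI - H).
Expanding the 3×3 determinant: p(μ) = μ^3 - 6μ^2 + 8μ.
Rational-root test: μ = 0 gives p(0) = 0.
Factor out μ: p(μ) = μ·(μ^2 - 6μ + 8).
The quadratic factors as (μ - 2)·(μ - 4).
Eigenvalues: 0, 2, 4.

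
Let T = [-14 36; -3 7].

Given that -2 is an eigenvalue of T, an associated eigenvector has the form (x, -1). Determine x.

We need (T + 2I)v = 0.
T + 2I = [[-12, 36], [-3, 9]].
Row 1: (-12)·x + (36)·-1 = 0
Row 2: (-3)·x + (9)·-1 = 0
Solving gives x = -3.
Check: T·(-3, -1) = (6, 2) = -2·(-3, -1).

-3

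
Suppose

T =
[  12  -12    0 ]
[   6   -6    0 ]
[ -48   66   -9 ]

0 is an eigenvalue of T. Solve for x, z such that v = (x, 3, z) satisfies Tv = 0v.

We need (T)v = 0.
T = [[12, -12, 0], [6, -6, 0], [-48, 66, -9]].
Row 1: (12)·x + (-12)·3 + (0)·z = 0
Row 2: (6)·x + (-6)·3 + (0)·z = 0
Row 3: (-48)·x + (66)·3 + (-9)·z = 0
Solving gives x = 3, z = 6.
Check: T·(3, 3, 6) = (0, 0, 0) = 0·(3, 3, 6).

3, 6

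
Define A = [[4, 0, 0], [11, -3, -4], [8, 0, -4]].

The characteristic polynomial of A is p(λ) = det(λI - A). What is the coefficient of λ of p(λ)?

p(λ) = λ^3 + 3λ^2 - 16λ - 48.
The coefficient of λ is -16.

-16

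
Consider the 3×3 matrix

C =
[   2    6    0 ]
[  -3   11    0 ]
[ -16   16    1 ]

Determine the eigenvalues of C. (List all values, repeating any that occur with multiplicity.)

1, 5, 8

The characteristic polynomial is p(r) = det(rI - C).
Expanding along the first row, p(r) = r^3 - 14r^2 + 53r - 40.
Try r = 1: p(1) = 0, so 1 is a root.
Dividing by (r - 1) leaves r^2 - 13r + 40.
The quadratic factors as (r - 5)·(r - 8).
Eigenvalues: 1, 5, 8.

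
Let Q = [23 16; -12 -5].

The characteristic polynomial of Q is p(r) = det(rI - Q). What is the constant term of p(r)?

77

p(r) = r^2 - 18r + 77.
The constant term is 77.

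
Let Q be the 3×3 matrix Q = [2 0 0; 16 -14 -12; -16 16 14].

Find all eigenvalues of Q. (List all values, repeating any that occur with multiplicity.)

-2, 2, 2

The characteristic polynomial is p(lambda) = det(lambda·I - Q).
Cofactor expansion gives p(lambda) = lambda^3 - 2·lambda^2 - 4·lambda + 8.
Try lambda = -2: p(-2) = 0, so -2 is a root.
Dividing by (lambda + 2) leaves lambda^2 - 4·lambda + 4.
The quadratic factor is (lambda - 2)^2.
Eigenvalues: -2, 2, 2.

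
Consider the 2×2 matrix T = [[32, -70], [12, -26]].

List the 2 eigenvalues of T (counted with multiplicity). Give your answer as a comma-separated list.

det(T - rI) = (32 - r)(-26 - r) - (-70)·(12) = r^2 - 6r + 8.
This factors as (r - 2)·(r - 4) = 0.
Eigenvalues: 2, 4.

2, 4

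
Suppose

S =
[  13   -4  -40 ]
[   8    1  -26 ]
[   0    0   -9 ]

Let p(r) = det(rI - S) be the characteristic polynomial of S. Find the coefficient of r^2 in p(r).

-5

The coefficient of r^2 of det(rI - S) is −trace(S).
trace(S) = (13) + (1) + (-9) = 5, so the coefficient is -5.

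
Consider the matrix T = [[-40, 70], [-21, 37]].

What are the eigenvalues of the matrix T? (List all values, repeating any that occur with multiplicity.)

det(T - tI) = (-40 - t)(37 - t) - (70)·(-21) = t^2 + 3t - 10.
This factors as (t + 5)·(t - 2) = 0.
Eigenvalues: -5, 2.

-5, 2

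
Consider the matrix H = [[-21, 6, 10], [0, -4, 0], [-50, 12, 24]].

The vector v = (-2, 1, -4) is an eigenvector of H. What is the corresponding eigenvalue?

-4

Compute Hv: H·(-2, 1, -4) = (8, -4, 16).
Since Hv = λv, compare component 1: 8 = λ·-2, so λ = -4.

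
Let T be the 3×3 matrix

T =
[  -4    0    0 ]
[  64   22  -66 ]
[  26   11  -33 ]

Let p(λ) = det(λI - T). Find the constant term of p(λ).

0

p(λ) = λ^3 + 15λ^2 + 44λ.
The constant term is 0.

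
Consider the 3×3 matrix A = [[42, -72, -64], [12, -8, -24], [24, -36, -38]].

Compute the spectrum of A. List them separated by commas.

Compute the characteristic polynomial p(λ) = det(λI - A).
Expanding the 3×3 determinant: p(λ) = λ^3 + 4λ^2 - 92λ - 480.
Since p(-6) = 0, λ = -6 is a root.
Factor out (λ + 6): p(λ) = (λ + 6)·(λ^2 - 2λ - 80).
The quadratic factors as (λ + 8)·(λ - 10).
Eigenvalues: -8, -6, 10.

-8, -6, 10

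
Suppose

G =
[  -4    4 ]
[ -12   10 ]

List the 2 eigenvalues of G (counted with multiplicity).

2, 4

det(G - tI) = (-4 - t)(10 - t) - (4)·(-12) = t^2 - 6t + 8.
This factors as (t - 2)·(t - 4) = 0.
Eigenvalues: 2, 4.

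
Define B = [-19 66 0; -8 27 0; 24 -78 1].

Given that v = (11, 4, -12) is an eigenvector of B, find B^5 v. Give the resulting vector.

(34375, 12500, -37500)

First find the eigenvalue: Bv = (55, 20, -60) = 5·(11, 4, -12), so λ = 5.
Then B^5 v = λ^5·v = 5^5·(11, 4, -12) = 3125·(11, 4, -12) = (34375, 12500, -37500).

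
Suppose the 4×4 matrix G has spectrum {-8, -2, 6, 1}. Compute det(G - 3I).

-330

If G has eigenvalues -8, -2, 6, 1, then G - 3I has eigenvalues -11, -5, 3, -2.
det(G - 3I) = (-11) · (-5) · (3) · (-2) = -330.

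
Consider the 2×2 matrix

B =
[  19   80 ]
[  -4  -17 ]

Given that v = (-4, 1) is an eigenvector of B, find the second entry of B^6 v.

1

First find the eigenvalue: Bv = (4, -1) = -1·(-4, 1), so λ = -1.
Then B^6 v = λ^6·v = (-1)^6·(-4, 1) = 1·(-4, 1) = (-4, 1).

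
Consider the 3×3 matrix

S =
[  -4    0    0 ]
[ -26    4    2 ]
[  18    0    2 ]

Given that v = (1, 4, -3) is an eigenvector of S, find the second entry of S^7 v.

First find the eigenvalue: Sv = (-4, -16, 12) = -4·(1, 4, -3), so λ = -4.
Then S^7 v = λ^7·v = (-4)^7·(1, 4, -3) = -16384·(1, 4, -3) = (-16384, -65536, 49152).

-65536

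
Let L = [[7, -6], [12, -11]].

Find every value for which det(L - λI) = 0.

-5, 1

det(L - lambda·I) = (7 - lambda)(-11 - lambda) - (-6)·(12) = lambda^2 + 4·lambda - 5.
This factors as (lambda + 5)·(lambda - 1) = 0.
Eigenvalues: -5, 1.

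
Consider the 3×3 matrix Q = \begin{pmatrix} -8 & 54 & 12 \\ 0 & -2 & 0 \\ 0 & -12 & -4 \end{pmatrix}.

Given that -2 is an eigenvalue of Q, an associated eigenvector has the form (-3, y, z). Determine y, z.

1, -6

We need (Q + 2I)v = 0.
Q + 2I = [[-6, 54, 12], [0, 0, 0], [0, -12, -2]].
Row 1: (-6)·-3 + (54)·y + (12)·z = 0
Row 2: (0)·-3 + (0)·y + (0)·z = 0
Row 3: (0)·-3 + (-12)·y + (-2)·z = 0
Solving gives y = 1, z = -6.
Check: Q·(-3, 1, -6) = (6, -2, 12) = -2·(-3, 1, -6).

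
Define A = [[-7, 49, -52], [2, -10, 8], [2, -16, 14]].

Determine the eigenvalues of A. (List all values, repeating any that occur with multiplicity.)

The characteristic polynomial is p(t) = det(tI - A).
Cofactor expansion gives p(t) = t^3 + 3t^2 - 34t - 120.
Rational-root test: t = -4 gives p(-4) = 0.
Factor out (t + 4): p(t) = (t + 4)·(t^2 - t - 30).
The quadratic factors as (t + 5)·(t - 6).
Eigenvalues: -5, -4, 6.

-5, -4, 6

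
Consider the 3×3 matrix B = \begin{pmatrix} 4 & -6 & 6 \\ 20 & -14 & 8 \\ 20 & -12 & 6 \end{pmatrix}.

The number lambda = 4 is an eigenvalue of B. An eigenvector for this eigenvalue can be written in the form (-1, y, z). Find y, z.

-2, -2

We need (B - 4I)v = 0.
B - 4I = [[0, -6, 6], [20, -18, 8], [20, -12, 2]].
Row 1: (0)·-1 + (-6)·y + (6)·z = 0
Row 2: (20)·-1 + (-18)·y + (8)·z = 0
Row 3: (20)·-1 + (-12)·y + (2)·z = 0
Solving gives y = -2, z = -2.
Check: B·(-1, -2, -2) = (-4, -8, -8) = 4·(-1, -2, -2).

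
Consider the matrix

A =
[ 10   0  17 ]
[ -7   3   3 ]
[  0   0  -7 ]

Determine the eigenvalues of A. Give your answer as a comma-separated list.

Compute the characteristic polynomial p(r) = det(rI - A).
Expanding along the first row, p(r) = r^3 - 6r^2 - 61r + 210.
Try r = -7: p(-7) = 0, so -7 is a root.
Factor out (r + 7): p(r) = (r + 7)·(r^2 - 13r + 30).
The quadratic factors as (r - 3)·(r - 10).
Eigenvalues: -7, 3, 10.

-7, 3, 10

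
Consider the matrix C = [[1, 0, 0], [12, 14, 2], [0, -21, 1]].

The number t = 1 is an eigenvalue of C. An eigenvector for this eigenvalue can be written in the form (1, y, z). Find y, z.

0, -6

We need (C - 1I)v = 0.
C - 1I = [[0, 0, 0], [12, 13, 2], [0, -21, 0]].
Row 1: (0)·1 + (0)·y + (0)·z = 0
Row 2: (12)·1 + (13)·y + (2)·z = 0
Row 3: (0)·1 + (-21)·y + (0)·z = 0
Solving gives y = 0, z = -6.
Check: C·(1, 0, -6) = (1, 0, -6) = 1·(1, 0, -6).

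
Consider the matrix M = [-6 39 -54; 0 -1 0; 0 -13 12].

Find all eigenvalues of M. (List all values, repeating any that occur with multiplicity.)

-6, -1, 12

Set up det(lambda·I - M) = 0.
Cofactor expansion gives p(lambda) = lambda^3 - 5·lambda^2 - 78·lambda - 72.
Since p(-1) = 0, lambda = -1 is a root.
Dividing by (lambda + 1) leaves lambda^2 - 6·lambda - 72.
The quadratic factors as (lambda + 6)·(lambda - 12).
Eigenvalues: -6, -1, 12.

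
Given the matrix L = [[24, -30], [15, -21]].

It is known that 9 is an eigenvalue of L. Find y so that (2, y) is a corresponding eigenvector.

We need (L - 9I)v = 0.
L - 9I = [[15, -30], [15, -30]].
Row 1: (15)·2 + (-30)·y = 0
Row 2: (15)·2 + (-30)·y = 0
Solving gives y = 1.
Check: L·(2, 1) = (18, 9) = 9·(2, 1).

1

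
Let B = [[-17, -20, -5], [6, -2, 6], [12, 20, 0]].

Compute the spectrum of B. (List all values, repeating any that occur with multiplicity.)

-12, -5, -2

Set up det(λI - B) = 0.
Cofactor expansion gives p(λ) = λ^3 + 19λ^2 + 94λ + 120.
Since p(-2) = 0, λ = -2 is a root.
Factor out (λ + 2): p(λ) = (λ + 2)·(λ^2 + 17λ + 60).
The quadratic factors as (λ + 12)·(λ + 5).
Eigenvalues: -12, -5, -2.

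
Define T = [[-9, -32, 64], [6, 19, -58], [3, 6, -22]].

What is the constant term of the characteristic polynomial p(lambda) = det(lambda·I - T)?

p(0) = det(0·I − T) = det(−T) = (−1)^3·det(T).
det(T) = 630, so p(0) = -630.

-630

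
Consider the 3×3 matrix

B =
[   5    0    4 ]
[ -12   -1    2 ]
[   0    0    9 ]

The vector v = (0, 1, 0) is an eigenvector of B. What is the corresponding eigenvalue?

-1

Compute Bv: B·(0, 1, 0) = (0, -1, 0).
Since Bv = λv, compare component 2: -1 = λ·1, so λ = -1.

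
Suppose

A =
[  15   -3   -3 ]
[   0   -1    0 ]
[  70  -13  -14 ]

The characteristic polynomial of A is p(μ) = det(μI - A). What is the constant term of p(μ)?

0

p(μ) = μ^3 - μ.
The constant term is 0.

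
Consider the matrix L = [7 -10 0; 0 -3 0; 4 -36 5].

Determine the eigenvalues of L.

Compute the characteristic polynomial p(r) = det(rI - L).
Cofactor expansion gives p(r) = r^3 - 9r^2 - r + 105.
Since p(5) = 0, r = 5 is a root.
Factor out (r - 5): p(r) = (r - 5)·(r^2 - 4r - 21).
The quadratic factors as (r + 3)·(r - 7).
Eigenvalues: -3, 5, 7.

-3, 5, 7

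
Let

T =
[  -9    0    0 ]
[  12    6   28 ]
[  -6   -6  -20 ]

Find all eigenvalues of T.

-9, -8, -6

Compute the characteristic polynomial p(λ) = det(λI - T).
Cofactor expansion gives p(λ) = λ^3 + 23λ^2 + 174λ + 432.
Since p(-6) = 0, λ = -6 is a root.
Dividing by (λ + 6) leaves λ^2 + 17λ + 72.
The quadratic factors as (λ + 9)·(λ + 8).
Eigenvalues: -9, -8, -6.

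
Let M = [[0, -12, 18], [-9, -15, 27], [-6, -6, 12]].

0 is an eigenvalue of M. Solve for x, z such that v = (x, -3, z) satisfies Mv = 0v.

-1, -2

We need (M)v = 0.
M = [[0, -12, 18], [-9, -15, 27], [-6, -6, 12]].
Row 1: (0)·x + (-12)·-3 + (18)·z = 0
Row 2: (-9)·x + (-15)·-3 + (27)·z = 0
Row 3: (-6)·x + (-6)·-3 + (12)·z = 0
Solving gives x = -1, z = -2.
Check: M·(-1, -3, -2) = (0, 0, 0) = 0·(-1, -3, -2).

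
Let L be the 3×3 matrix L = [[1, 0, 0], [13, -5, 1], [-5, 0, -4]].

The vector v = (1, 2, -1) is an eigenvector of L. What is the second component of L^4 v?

First find the eigenvalue: Lv = (1, 2, -1) = 1·(1, 2, -1), so λ = 1.
Then L^4 v = λ^4·v = 1^4·(1, 2, -1) = 1·(1, 2, -1) = (1, 2, -1).

2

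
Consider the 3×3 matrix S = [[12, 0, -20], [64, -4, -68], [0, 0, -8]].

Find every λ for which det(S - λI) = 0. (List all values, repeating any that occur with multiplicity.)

Set up det(lambda·I - S) = 0.
Expanding the 3×3 determinant: p(lambda) = lambda^3 - 112·lambda - 384.
Since p(12) = 0, lambda = 12 is a root.
Factor out (lambda - 12): p(lambda) = (lambda - 12)·(lambda^2 + 12·lambda + 32).
The quadratic factors as (lambda + 8)·(lambda + 4).
Eigenvalues: -8, -4, 12.

-8, -4, 12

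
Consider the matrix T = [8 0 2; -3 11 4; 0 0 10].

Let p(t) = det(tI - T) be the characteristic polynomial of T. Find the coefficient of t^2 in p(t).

-29

The coefficient of t^2 of det(tI - T) is −trace(T).
trace(T) = (8) + (11) + (10) = 29, so the coefficient is -29.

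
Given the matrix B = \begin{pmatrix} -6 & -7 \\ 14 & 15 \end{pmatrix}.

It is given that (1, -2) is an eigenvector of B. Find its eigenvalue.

Compute Bv: B·(1, -2) = (8, -16).
Since Bv = λv, compare component 1: 8 = λ·1, so λ = 8.

8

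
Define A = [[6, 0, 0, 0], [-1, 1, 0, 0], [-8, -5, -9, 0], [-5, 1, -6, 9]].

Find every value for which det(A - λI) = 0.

A is lower triangular, so its eigenvalues are the diagonal entries.
Diagonal: 6, 1, -9, 9.

-9, 1, 6, 9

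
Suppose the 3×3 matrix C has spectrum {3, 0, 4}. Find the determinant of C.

det(C) is the product of the eigenvalues: (3) · (0) · (4) = 0.

0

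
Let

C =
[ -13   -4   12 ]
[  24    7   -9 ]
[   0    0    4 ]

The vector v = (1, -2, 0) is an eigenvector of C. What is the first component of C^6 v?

15625

First find the eigenvalue: Cv = (-5, 10, 0) = -5·(1, -2, 0), so λ = -5.
Then C^6 v = λ^6·v = (-5)^6·(1, -2, 0) = 15625·(1, -2, 0) = (15625, -31250, 0).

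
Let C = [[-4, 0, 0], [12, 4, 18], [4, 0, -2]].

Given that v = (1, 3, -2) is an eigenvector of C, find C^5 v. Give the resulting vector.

(-1024, -3072, 2048)

First find the eigenvalue: Cv = (-4, -12, 8) = -4·(1, 3, -2), so λ = -4.
Then C^5 v = λ^5·v = (-4)^5·(1, 3, -2) = -1024·(1, 3, -2) = (-1024, -3072, 2048).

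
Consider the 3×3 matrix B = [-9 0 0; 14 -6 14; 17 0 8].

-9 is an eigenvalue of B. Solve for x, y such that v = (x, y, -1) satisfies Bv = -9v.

We need (B + 9I)v = 0.
B + 9I = [[0, 0, 0], [14, 3, 14], [17, 0, 17]].
Row 1: (0)·x + (0)·y + (0)·-1 = 0
Row 2: (14)·x + (3)·y + (14)·-1 = 0
Row 3: (17)·x + (0)·y + (17)·-1 = 0
Solving gives x = 1, y = 0.
Check: B·(1, 0, -1) = (-9, 0, 9) = -9·(1, 0, -1).

1, 0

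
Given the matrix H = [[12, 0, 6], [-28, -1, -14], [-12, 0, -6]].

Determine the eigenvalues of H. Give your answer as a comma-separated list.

-1, 0, 6

The characteristic polynomial is p(λ) = det(λI - H).
Expanding along the first row, p(λ) = λ^3 - 5λ^2 - 6λ.
Rational-root test: λ = 0 gives p(0) = 0.
Factor out λ: p(λ) = λ·(λ^2 - 5λ - 6).
The quadratic factors as (λ + 1)·(λ - 6).
Eigenvalues: -1, 0, 6.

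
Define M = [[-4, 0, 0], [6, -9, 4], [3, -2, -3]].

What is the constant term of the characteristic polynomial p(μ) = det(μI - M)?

140

p(0) = det(0·I − M) = det(−M) = (−1)^3·det(M).
det(M) = -140, so p(0) = 140.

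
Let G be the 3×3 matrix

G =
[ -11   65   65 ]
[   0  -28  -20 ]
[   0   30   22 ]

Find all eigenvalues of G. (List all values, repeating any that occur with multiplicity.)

Set up det(λI - G) = 0.
Expanding along the first row, p(λ) = λ^3 + 17λ^2 + 50λ - 176.
Try λ = -8: p(-8) = 0, so -8 is a root.
Factor out (λ + 8): p(λ) = (λ + 8)·(λ^2 + 9λ - 22).
The quadratic factors as (λ + 11)·(λ - 2).
Eigenvalues: -11, -8, 2.

-11, -8, 2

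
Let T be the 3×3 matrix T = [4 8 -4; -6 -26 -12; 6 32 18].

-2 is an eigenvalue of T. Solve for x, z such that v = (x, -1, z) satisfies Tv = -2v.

2, 1

We need (T + 2I)v = 0.
T + 2I = [[6, 8, -4], [-6, -24, -12], [6, 32, 20]].
Row 1: (6)·x + (8)·-1 + (-4)·z = 0
Row 2: (-6)·x + (-24)·-1 + (-12)·z = 0
Row 3: (6)·x + (32)·-1 + (20)·z = 0
Solving gives x = 2, z = 1.
Check: T·(2, -1, 1) = (-4, 2, -2) = -2·(2, -1, 1).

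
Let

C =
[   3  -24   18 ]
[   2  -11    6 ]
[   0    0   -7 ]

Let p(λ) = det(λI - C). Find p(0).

p(0) = det(0·I − C) = det(−C) = (−1)^3·det(C).
det(C) = -105, so p(0) = 105.

105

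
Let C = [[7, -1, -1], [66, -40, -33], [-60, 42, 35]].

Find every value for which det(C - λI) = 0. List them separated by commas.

-7, 4, 5

Compute the characteristic polynomial p(s) = det(sI - C).
Expanding the 3×3 determinant: p(s) = s^3 - 2s^2 - 43s + 140.
Since p(4) = 0, s = 4 is a root.
Dividing by (s - 4) leaves s^2 + 2s - 35.
The quadratic factors as (s + 7)·(s - 5).
Eigenvalues: -7, 4, 5.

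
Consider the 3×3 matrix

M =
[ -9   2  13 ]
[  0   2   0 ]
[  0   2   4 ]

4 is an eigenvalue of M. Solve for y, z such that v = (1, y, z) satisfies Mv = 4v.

We need (M - 4I)v = 0.
M - 4I = [[-13, 2, 13], [0, -2, 0], [0, 2, 0]].
Row 1: (-13)·1 + (2)·y + (13)·z = 0
Row 2: (0)·1 + (-2)·y + (0)·z = 0
Row 3: (0)·1 + (2)·y + (0)·z = 0
Solving gives y = 0, z = 1.
Check: M·(1, 0, 1) = (4, 0, 4) = 4·(1, 0, 1).

0, 1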